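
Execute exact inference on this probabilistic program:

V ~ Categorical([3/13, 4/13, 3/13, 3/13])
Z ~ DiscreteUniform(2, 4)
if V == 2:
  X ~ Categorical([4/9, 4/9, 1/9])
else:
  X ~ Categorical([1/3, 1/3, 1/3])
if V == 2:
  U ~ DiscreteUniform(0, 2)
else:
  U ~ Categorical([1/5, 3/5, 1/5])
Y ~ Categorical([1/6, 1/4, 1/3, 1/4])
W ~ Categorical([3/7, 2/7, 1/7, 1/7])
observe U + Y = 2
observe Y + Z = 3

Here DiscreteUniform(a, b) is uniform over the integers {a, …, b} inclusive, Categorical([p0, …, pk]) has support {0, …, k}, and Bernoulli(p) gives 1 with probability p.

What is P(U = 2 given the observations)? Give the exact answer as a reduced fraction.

P(U = 2 | obs) = 2/9

Enumerate traces; 96 have nonzero weight after conditioning:
  (V=0, Z=2, X=0, U=1, Y=1, W=0) weight 3/1820
  (V=0, Z=2, X=0, U=1, Y=1, W=1) weight 1/910
  (V=0, Z=2, X=0, U=1, Y=1, W=2) weight 1/1820
  (V=0, Z=2, X=0, U=1, Y=1, W=3) weight 1/1820
  (V=0, Z=2, X=1, U=1, Y=1, W=0) weight 3/1820
  (V=0, Z=2, X=1, U=1, Y=1, W=1) weight 1/910
  (V=0, Z=2, X=1, U=1, Y=1, W=2) weight 1/1820
  (V=0, Z=2, X=1, U=1, Y=1, W=3) weight 1/1820
  (V=0, Z=3, X=0, U=2, Y=0, W=0) weight 1/2730
  … 87 more
Group by U:
  weight(U=1) = 7/156
  weight(U=2) = 1/78
Total weight = 7/156 + 1/78 = 3/52
P(U=1 | obs) = 7/156 / 3/52 = 7/9
P(U=2 | obs) = 1/78 / 3/52 = 2/9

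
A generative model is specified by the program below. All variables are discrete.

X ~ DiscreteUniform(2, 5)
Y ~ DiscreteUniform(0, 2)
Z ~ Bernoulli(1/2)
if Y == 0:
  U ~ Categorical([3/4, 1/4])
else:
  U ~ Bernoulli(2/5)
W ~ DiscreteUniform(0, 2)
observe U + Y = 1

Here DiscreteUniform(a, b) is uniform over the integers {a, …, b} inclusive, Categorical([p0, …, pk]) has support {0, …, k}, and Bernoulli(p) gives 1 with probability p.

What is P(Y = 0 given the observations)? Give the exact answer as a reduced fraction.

Enumerate traces; 48 have nonzero weight after conditioning:
  (X=2, Y=0, Z=0, U=1, W=0) weight 1/288
  (X=2, Y=0, Z=0, U=1, W=1) weight 1/288
  (X=2, Y=0, Z=0, U=1, W=2) weight 1/288
  (X=2, Y=0, Z=1, U=1, W=0) weight 1/288
  (X=2, Y=0, Z=1, U=1, W=1) weight 1/288
  (X=2, Y=0, Z=1, U=1, W=2) weight 1/288
  (X=2, Y=1, Z=0, U=0, W=0) weight 1/120
  (X=2, Y=1, Z=0, U=0, W=1) weight 1/120
  … 40 more
Group by Y:
  weight(Y=0) = 1/12
  weight(Y=1) = 1/5
Total weight = 1/12 + 1/5 = 17/60
P(Y=0 | obs) = 1/12 / 17/60 = 5/17
P(Y=1 | obs) = 1/5 / 17/60 = 12/17

P(Y = 0 | obs) = 5/17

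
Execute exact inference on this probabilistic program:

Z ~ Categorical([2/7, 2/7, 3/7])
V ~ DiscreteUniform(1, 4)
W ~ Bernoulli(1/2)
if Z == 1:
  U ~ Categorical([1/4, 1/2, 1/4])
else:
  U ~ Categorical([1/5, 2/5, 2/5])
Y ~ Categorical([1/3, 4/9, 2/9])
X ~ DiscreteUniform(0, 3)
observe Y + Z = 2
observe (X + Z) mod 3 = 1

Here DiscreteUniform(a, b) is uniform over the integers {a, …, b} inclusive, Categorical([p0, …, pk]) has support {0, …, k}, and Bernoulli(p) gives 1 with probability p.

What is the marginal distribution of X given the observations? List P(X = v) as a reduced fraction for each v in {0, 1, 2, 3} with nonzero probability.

Enumerate traces; 96 have nonzero weight after conditioning:
  (Z=0, V=1, W=0, U=0, Y=2, X=1) weight 1/2520
  (Z=0, V=1, W=0, U=1, Y=2, X=1) weight 1/1260
  (Z=0, V=1, W=0, U=2, Y=2, X=1) weight 1/1260
  (Z=0, V=1, W=1, U=0, Y=2, X=1) weight 1/2520
  (Z=0, V=1, W=1, U=1, Y=2, X=1) weight 1/1260
  (Z=0, V=1, W=1, U=2, Y=2, X=1) weight 1/1260
  (Z=0, V=2, W=0, U=0, Y=2, X=1) weight 1/2520
  (Z=0, V=2, W=0, U=1, Y=2, X=1) weight 1/1260
  (Z=1, V=1, W=0, U=0, Y=1, X=0) weight 1/1008
  (Z=1, V=1, W=0, U=0, Y=1, X=3) weight 1/1008
  … 86 more
Group by X:
  weight(X=0) = 2/63
  weight(X=1) = 1/63
  weight(X=2) = 1/28
  weight(X=3) = 2/63
Total weight = 2/63 + 1/63 + 1/28 + 2/63 = 29/252
P(X=0 | obs) = 2/63 / 29/252 = 8/29
P(X=1 | obs) = 1/63 / 29/252 = 4/29
P(X=2 | obs) = 1/28 / 29/252 = 9/29
P(X=3 | obs) = 2/63 / 29/252 = 8/29

P(X=0) = 8/29, P(X=1) = 4/29, P(X=2) = 9/29, P(X=3) = 8/29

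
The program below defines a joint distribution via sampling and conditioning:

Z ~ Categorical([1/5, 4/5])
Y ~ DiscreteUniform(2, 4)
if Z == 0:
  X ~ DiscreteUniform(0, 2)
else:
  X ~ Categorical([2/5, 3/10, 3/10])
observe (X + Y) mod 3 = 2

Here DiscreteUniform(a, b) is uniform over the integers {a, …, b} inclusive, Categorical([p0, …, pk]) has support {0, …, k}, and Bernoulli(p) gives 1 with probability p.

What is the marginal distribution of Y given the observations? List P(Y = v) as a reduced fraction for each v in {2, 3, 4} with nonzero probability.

P(Y=2) = 29/75, P(Y=3) = 23/75, P(Y=4) = 23/75

Enumerate traces; 6 have nonzero weight after conditioning:
  (Z=0, Y=2, X=0) weight 1/45
  (Z=0, Y=3, X=2) weight 1/45
  (Z=0, Y=4, X=1) weight 1/45
  (Z=1, Y=2, X=0) weight 8/75
  (Z=1, Y=3, X=2) weight 2/25
  (Z=1, Y=4, X=1) weight 2/25
Group by Y:
  weight(Y=2) = 29/225
  weight(Y=3) = 23/225
  weight(Y=4) = 23/225
Total weight = 29/225 + 23/225 + 23/225 = 1/3
P(Y=2 | obs) = 29/225 / 1/3 = 29/75
P(Y=3 | obs) = 23/225 / 1/3 = 23/75
P(Y=4 | obs) = 23/225 / 1/3 = 23/75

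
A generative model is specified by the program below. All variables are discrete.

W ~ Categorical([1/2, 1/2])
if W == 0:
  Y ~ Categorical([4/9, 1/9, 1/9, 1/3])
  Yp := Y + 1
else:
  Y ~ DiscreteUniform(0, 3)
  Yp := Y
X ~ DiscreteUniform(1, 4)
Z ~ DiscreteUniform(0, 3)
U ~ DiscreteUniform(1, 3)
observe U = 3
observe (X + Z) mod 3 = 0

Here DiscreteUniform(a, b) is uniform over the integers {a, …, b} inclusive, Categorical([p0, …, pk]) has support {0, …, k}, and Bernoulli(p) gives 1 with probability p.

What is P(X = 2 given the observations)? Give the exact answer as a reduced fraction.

P(X = 2 | obs) = 1/5

Enumerate traces; 40 have nonzero weight after conditioning:
  (W=0, Y=0, X=1, Z=2, U=3) weight 1/216
  (W=0, Y=0, X=2, Z=1, U=3) weight 1/216
  (W=0, Y=0, X=3, Z=0, U=3) weight 1/216
  (W=0, Y=0, X=3, Z=3, U=3) weight 1/216
  (W=0, Y=0, X=4, Z=2, U=3) weight 1/216
  (W=0, Y=1, X=1, Z=2, U=3) weight 1/864
  (W=0, Y=1, X=2, Z=1, U=3) weight 1/864
  (W=0, Y=1, X=3, Z=0, U=3) weight 1/864
  … 32 more
Group by X:
  weight(X=1) = 1/48
  weight(X=2) = 1/48
  weight(X=3) = 1/24
  weight(X=4) = 1/48
Total weight = 1/48 + 1/48 + 1/24 + 1/48 = 5/48
P(X=1 | obs) = 1/48 / 5/48 = 1/5
P(X=2 | obs) = 1/48 / 5/48 = 1/5
P(X=3 | obs) = 1/24 / 5/48 = 2/5
P(X=4 | obs) = 1/48 / 5/48 = 1/5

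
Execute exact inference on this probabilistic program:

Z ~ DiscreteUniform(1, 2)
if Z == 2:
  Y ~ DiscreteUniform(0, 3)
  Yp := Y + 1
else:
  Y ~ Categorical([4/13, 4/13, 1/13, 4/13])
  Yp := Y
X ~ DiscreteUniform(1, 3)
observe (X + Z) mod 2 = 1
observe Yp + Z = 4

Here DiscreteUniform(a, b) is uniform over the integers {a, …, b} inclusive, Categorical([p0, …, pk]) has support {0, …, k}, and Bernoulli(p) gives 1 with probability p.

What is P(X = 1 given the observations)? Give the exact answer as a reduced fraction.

P(X = 1 | obs) = 13/42

Enumerate traces; 3 have nonzero weight after conditioning:
  (Z=1, Y=3, X=2) weight 2/39
  (Z=2, Y=1, X=1) weight 1/24
  (Z=2, Y=1, X=3) weight 1/24
Group by X:
  weight(X=1) = 1/24
  weight(X=2) = 2/39
  weight(X=3) = 1/24
Total weight = 1/24 + 2/39 + 1/24 = 7/52
P(X=1 | obs) = 1/24 / 7/52 = 13/42
P(X=2 | obs) = 2/39 / 7/52 = 8/21
P(X=3 | obs) = 1/24 / 7/52 = 13/42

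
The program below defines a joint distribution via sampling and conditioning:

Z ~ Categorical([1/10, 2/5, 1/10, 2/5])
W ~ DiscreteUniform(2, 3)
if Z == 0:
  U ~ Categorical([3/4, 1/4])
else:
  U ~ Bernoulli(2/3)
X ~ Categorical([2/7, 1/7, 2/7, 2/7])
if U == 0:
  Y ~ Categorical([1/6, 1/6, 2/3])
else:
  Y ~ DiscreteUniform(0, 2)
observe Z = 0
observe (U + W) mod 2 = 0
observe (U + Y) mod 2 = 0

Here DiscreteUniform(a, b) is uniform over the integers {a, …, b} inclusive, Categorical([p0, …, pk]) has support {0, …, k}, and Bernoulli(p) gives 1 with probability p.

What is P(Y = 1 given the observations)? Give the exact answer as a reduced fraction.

Enumerate traces; 12 have nonzero weight after conditioning:
  (Z=0, W=2, U=0, X=0, Y=0) weight 1/560
  (Z=0, W=2, U=0, X=0, Y=2) weight 1/140
  (Z=0, W=2, U=0, X=1, Y=0) weight 1/1120
  (Z=0, W=2, U=0, X=1, Y=2) weight 1/280
  (Z=0, W=2, U=0, X=2, Y=0) weight 1/560
  (Z=0, W=2, U=0, X=2, Y=2) weight 1/140
  (Z=0, W=2, U=0, X=3, Y=0) weight 1/560
  (Z=0, W=2, U=0, X=3, Y=2) weight 1/140
  (Z=0, W=3, U=1, X=0, Y=1) weight 1/840
  … 3 more
Group by Y:
  weight(Y=0) = 1/160
  weight(Y=1) = 1/240
  weight(Y=2) = 1/40
Total weight = 1/160 + 1/240 + 1/40 = 17/480
P(Y=0 | obs) = 1/160 / 17/480 = 3/17
P(Y=1 | obs) = 1/240 / 17/480 = 2/17
P(Y=2 | obs) = 1/40 / 17/480 = 12/17

P(Y = 1 | obs) = 2/17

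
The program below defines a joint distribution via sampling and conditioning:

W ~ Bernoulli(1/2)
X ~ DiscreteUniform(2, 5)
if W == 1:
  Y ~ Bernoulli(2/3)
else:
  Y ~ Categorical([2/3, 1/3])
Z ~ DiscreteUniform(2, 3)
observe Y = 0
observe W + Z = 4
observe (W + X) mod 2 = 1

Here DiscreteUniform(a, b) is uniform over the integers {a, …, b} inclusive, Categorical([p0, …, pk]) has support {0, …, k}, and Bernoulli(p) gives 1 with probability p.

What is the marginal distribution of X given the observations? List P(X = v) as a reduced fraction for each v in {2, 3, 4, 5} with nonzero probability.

Enumerate traces; 2 have nonzero weight after conditioning:
  (W=1, X=2, Y=0, Z=3) weight 1/48
  (W=1, X=4, Y=0, Z=3) weight 1/48
Group by X:
  weight(X=2) = 1/48
  weight(X=4) = 1/48
Total weight = 1/48 + 1/48 = 1/24
P(X=2 | obs) = 1/48 / 1/24 = 1/2
P(X=4 | obs) = 1/48 / 1/24 = 1/2

P(X=2) = 1/2, P(X=4) = 1/2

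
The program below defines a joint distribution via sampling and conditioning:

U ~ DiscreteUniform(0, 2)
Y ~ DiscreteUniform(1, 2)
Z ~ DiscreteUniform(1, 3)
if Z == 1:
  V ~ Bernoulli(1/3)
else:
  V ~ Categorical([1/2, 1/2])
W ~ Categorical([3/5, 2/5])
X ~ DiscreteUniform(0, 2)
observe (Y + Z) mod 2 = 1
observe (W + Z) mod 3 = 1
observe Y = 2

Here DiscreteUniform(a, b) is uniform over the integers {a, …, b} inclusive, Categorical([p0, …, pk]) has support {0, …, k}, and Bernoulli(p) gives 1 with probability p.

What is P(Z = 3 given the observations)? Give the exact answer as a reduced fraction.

P(Z = 3 | obs) = 2/5

Enumerate traces; 36 have nonzero weight after conditioning:
  (U=0, Y=2, Z=1, V=0, W=0, X=0) weight 1/135
  (U=0, Y=2, Z=1, V=0, W=0, X=1) weight 1/135
  (U=0, Y=2, Z=1, V=0, W=0, X=2) weight 1/135
  (U=0, Y=2, Z=1, V=1, W=0, X=0) weight 1/270
  (U=0, Y=2, Z=1, V=1, W=0, X=1) weight 1/270
  (U=0, Y=2, Z=1, V=1, W=0, X=2) weight 1/270
  (U=0, Y=2, Z=3, V=0, W=1, X=0) weight 1/270
  (U=0, Y=2, Z=3, V=0, W=1, X=1) weight 1/270
  … 28 more
Group by Z:
  weight(Z=1) = 1/10
  weight(Z=3) = 1/15
Total weight = 1/10 + 1/15 = 1/6
P(Z=1 | obs) = 1/10 / 1/6 = 3/5
P(Z=3 | obs) = 1/15 / 1/6 = 2/5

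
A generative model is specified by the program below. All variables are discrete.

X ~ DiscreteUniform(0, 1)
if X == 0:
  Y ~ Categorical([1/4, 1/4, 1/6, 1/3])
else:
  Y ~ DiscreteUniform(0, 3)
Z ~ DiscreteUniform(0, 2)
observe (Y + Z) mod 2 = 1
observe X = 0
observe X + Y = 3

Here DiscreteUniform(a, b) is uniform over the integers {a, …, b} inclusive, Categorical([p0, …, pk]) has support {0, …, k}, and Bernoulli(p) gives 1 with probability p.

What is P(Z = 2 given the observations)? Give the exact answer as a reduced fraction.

P(Z = 2 | obs) = 1/2

Enumerate traces; 2 have nonzero weight after conditioning:
  (X=0, Y=3, Z=0) weight 1/18
  (X=0, Y=3, Z=2) weight 1/18
Group by Z:
  weight(Z=0) = 1/18
  weight(Z=2) = 1/18
Total weight = 1/18 + 1/18 = 1/9
P(Z=0 | obs) = 1/18 / 1/9 = 1/2
P(Z=2 | obs) = 1/18 / 1/9 = 1/2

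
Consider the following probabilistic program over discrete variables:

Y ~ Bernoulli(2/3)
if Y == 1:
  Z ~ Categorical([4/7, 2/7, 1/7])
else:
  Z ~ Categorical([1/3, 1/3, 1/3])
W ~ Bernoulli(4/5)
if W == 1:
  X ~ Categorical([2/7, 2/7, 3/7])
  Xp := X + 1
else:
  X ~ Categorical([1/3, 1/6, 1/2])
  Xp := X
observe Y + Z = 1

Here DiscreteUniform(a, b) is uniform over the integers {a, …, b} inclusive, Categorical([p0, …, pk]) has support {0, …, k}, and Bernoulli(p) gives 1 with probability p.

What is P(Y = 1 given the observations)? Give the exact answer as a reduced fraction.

P(Y = 1 | obs) = 24/31

Enumerate traces; 12 have nonzero weight after conditioning:
  (Y=0, Z=1, W=0, X=0) weight 1/135
  (Y=0, Z=1, W=0, X=1) weight 1/270
  (Y=0, Z=1, W=0, X=2) weight 1/90
  (Y=0, Z=1, W=1, X=0) weight 8/315
  (Y=0, Z=1, W=1, X=1) weight 8/315
  (Y=0, Z=1, W=1, X=2) weight 4/105
  (Y=1, Z=0, W=0, X=0) weight 8/315
  (Y=1, Z=0, W=0, X=1) weight 4/315
  … 4 more
Group by Y:
  weight(Y=0) = 1/9
  weight(Y=1) = 8/21
Total weight = 1/9 + 8/21 = 31/63
P(Y=0 | obs) = 1/9 / 31/63 = 7/31
P(Y=1 | obs) = 8/21 / 31/63 = 24/31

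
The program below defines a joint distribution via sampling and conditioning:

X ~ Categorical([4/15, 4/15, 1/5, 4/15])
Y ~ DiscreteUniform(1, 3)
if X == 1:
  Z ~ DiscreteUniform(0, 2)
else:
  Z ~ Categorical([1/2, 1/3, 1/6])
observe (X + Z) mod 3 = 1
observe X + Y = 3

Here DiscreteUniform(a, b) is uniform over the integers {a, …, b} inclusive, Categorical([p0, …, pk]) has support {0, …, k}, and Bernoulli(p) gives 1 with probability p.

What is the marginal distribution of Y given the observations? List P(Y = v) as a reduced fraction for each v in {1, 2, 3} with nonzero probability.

Enumerate traces; 3 have nonzero weight after conditioning:
  (X=0, Y=3, Z=1) weight 4/135
  (X=1, Y=2, Z=0) weight 4/135
  (X=2, Y=1, Z=2) weight 1/90
Group by Y:
  weight(Y=1) = 1/90
  weight(Y=2) = 4/135
  weight(Y=3) = 4/135
Total weight = 1/90 + 4/135 + 4/135 = 19/270
P(Y=1 | obs) = 1/90 / 19/270 = 3/19
P(Y=2 | obs) = 4/135 / 19/270 = 8/19
P(Y=3 | obs) = 4/135 / 19/270 = 8/19

P(Y=1) = 3/19, P(Y=2) = 8/19, P(Y=3) = 8/19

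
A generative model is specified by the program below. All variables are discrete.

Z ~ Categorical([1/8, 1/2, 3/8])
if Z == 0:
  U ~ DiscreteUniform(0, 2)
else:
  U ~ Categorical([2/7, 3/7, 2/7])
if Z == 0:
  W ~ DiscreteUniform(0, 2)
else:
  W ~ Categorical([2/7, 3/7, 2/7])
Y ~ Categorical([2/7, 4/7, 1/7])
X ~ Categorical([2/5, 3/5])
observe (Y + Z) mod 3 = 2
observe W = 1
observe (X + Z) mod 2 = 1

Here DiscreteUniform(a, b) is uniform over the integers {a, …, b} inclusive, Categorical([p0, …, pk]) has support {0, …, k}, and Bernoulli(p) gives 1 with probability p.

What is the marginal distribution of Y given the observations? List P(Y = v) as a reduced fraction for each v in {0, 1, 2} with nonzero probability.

Enumerate traces; 9 have nonzero weight after conditioning:
  (Z=0, U=0, W=1, Y=2, X=1) weight 1/840
  (Z=0, U=1, W=1, Y=2, X=1) weight 1/840
  (Z=0, U=2, W=1, Y=2, X=1) weight 1/840
  (Z=1, U=0, W=1, Y=1, X=0) weight 24/1715
  (Z=1, U=1, W=1, Y=1, X=0) weight 36/1715
  (Z=1, U=2, W=1, Y=1, X=0) weight 24/1715
  (Z=2, U=0, W=1, Y=0, X=1) weight 27/3430
  (Z=2, U=1, W=1, Y=0, X=1) weight 81/6860
  … 1 more
Group by Y:
  weight(Y=0) = 27/980
  weight(Y=1) = 12/245
  weight(Y=2) = 1/280
Total weight = 27/980 + 12/245 + 1/280 = 157/1960
P(Y=0 | obs) = 27/980 / 157/1960 = 54/157
P(Y=1 | obs) = 12/245 / 157/1960 = 96/157
P(Y=2 | obs) = 1/280 / 157/1960 = 7/157

P(Y=0) = 54/157, P(Y=1) = 96/157, P(Y=2) = 7/157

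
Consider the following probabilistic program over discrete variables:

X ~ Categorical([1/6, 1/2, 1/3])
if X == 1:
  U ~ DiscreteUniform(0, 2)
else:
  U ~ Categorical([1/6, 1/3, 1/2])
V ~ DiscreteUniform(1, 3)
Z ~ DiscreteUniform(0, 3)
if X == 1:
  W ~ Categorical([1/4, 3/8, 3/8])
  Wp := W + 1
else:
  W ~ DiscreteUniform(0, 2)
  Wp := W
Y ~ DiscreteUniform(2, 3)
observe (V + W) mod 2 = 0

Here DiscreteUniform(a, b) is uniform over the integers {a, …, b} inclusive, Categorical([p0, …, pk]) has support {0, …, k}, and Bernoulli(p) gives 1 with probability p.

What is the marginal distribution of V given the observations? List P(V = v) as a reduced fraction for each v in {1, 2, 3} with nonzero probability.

Enumerate traces; 288 have nonzero weight after conditioning:
  (X=0, U=0, V=1, Z=0, W=1, Y=2) weight 1/2592
  (X=0, U=0, V=1, Z=0, W=1, Y=3) weight 1/2592
  (X=0, U=0, V=1, Z=1, W=1, Y=2) weight 1/2592
  (X=0, U=0, V=1, Z=1, W=1, Y=3) weight 1/2592
  (X=0, U=0, V=1, Z=2, W=1, Y=2) weight 1/2592
  (X=0, U=0, V=1, Z=2, W=1, Y=3) weight 1/2592
  (X=0, U=0, V=1, Z=3, W=1, Y=2) weight 1/2592
  (X=0, U=0, V=1, Z=3, W=1, Y=3) weight 1/2592
  (X=0, U=0, V=2, Z=0, W=0, Y=2) weight 1/2592
  (X=0, U=0, V=3, Z=0, W=1, Y=2) weight 1/2592
  … 278 more
Group by V:
  weight(V=1) = 17/144
  weight(V=2) = 31/144
  weight(V=3) = 17/144
Total weight = 17/144 + 31/144 + 17/144 = 65/144
P(V=1 | obs) = 17/144 / 65/144 = 17/65
P(V=2 | obs) = 31/144 / 65/144 = 31/65
P(V=3 | obs) = 17/144 / 65/144 = 17/65

P(V=1) = 17/65, P(V=2) = 31/65, P(V=3) = 17/65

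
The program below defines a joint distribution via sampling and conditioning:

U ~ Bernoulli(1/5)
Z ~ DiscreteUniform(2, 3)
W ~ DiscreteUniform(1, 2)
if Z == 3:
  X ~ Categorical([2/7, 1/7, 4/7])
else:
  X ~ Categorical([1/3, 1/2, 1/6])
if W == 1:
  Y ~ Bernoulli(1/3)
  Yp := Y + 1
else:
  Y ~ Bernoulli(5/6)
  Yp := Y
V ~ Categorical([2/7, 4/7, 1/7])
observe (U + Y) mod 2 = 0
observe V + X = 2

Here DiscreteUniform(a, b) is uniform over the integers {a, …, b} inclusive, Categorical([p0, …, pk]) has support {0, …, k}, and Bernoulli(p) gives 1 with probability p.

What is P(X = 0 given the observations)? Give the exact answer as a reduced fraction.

P(X = 0 | obs) = 13/98

Enumerate traces; 24 have nonzero weight after conditioning:
  (U=0, Z=2, W=1, X=0, Y=0, V=2) weight 2/315
  (U=0, Z=2, W=1, X=1, Y=0, V=1) weight 4/105
  (U=0, Z=2, W=1, X=2, Y=0, V=0) weight 2/315
  (U=0, Z=2, W=2, X=0, Y=0, V=2) weight 1/630
  (U=0, Z=2, W=2, X=1, Y=0, V=1) weight 1/105
  (U=0, Z=2, W=2, X=2, Y=0, V=0) weight 1/630
  (U=0, Z=3, W=1, X=0, Y=0, V=2) weight 4/735
  (U=0, Z=3, W=1, X=1, Y=0, V=1) weight 8/735
  … 16 more
Group by X:
  weight(X=0) = 39/1960
  weight(X=1) = 81/980
  weight(X=2) = 93/1960
Total weight = 39/1960 + 81/980 + 93/1960 = 3/20
P(X=0 | obs) = 39/1960 / 3/20 = 13/98
P(X=1 | obs) = 81/980 / 3/20 = 27/49
P(X=2 | obs) = 93/1960 / 3/20 = 31/98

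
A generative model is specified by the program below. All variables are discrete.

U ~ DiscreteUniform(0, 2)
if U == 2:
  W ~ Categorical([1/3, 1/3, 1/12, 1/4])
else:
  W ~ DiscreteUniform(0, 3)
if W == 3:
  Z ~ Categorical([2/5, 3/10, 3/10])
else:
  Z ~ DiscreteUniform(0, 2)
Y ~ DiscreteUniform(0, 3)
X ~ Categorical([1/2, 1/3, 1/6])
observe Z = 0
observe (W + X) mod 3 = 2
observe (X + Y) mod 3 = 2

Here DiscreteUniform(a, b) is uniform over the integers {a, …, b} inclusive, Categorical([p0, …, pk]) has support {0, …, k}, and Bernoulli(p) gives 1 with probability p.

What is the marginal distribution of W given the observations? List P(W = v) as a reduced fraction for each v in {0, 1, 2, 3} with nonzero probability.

Enumerate traces; 18 have nonzero weight after conditioning:
  (U=0, W=0, Z=0, Y=0, X=2) weight 1/864
  (U=0, W=0, Z=0, Y=3, X=2) weight 1/864
  (U=0, W=1, Z=0, Y=1, X=1) weight 1/432
  (U=0, W=2, Z=0, Y=2, X=0) weight 1/288
  (U=0, W=3, Z=0, Y=0, X=2) weight 1/720
  (U=0, W=3, Z=0, Y=3, X=2) weight 1/720
  (U=1, W=0, Z=0, Y=0, X=2) weight 1/864
  (U=1, W=0, Z=0, Y=3, X=2) weight 1/864
  … 10 more
Group by W:
  weight(W=0) = 5/648
  weight(W=1) = 5/648
  weight(W=2) = 7/864
  weight(W=3) = 1/120
Total weight = 5/648 + 5/648 + 7/864 + 1/120 = 413/12960
P(W=0 | obs) = 5/648 / 413/12960 = 100/413
P(W=1 | obs) = 5/648 / 413/12960 = 100/413
P(W=2 | obs) = 7/864 / 413/12960 = 15/59
P(W=3 | obs) = 1/120 / 413/12960 = 108/413

P(W=0) = 100/413, P(W=1) = 100/413, P(W=2) = 15/59, P(W=3) = 108/413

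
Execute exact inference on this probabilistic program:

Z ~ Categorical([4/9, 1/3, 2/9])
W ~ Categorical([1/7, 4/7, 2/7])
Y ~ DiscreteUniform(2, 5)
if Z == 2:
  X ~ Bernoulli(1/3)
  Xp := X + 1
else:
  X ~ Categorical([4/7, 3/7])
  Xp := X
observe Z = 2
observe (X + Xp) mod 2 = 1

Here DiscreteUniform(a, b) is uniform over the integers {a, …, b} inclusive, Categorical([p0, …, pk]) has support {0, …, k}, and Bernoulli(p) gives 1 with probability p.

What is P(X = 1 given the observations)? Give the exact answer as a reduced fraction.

P(X = 1 | obs) = 1/3

Enumerate traces; 24 have nonzero weight after conditioning:
  (Z=2, W=0, Y=2, X=0) weight 1/189
  (Z=2, W=0, Y=2, X=1) weight 1/378
  (Z=2, W=0, Y=3, X=0) weight 1/189
  (Z=2, W=0, Y=3, X=1) weight 1/378
  (Z=2, W=0, Y=4, X=0) weight 1/189
  (Z=2, W=0, Y=4, X=1) weight 1/378
  (Z=2, W=0, Y=5, X=0) weight 1/189
  (Z=2, W=0, Y=5, X=1) weight 1/378
  … 16 more
Group by X:
  weight(X=0) = 4/27
  weight(X=1) = 2/27
Total weight = 4/27 + 2/27 = 2/9
P(X=0 | obs) = 4/27 / 2/9 = 2/3
P(X=1 | obs) = 2/27 / 2/9 = 1/3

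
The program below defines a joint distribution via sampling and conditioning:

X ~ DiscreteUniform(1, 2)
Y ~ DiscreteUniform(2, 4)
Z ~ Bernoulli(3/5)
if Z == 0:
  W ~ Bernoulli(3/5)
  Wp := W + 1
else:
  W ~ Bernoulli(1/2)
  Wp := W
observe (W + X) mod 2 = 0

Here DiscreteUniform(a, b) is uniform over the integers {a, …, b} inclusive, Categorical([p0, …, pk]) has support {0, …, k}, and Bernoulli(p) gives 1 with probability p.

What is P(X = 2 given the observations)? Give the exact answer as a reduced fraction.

P(X = 2 | obs) = 23/50

Enumerate traces; 12 have nonzero weight after conditioning:
  (X=1, Y=2, Z=0, W=1) weight 1/25
  (X=1, Y=2, Z=1, W=1) weight 1/20
  (X=1, Y=3, Z=0, W=1) weight 1/25
  (X=1, Y=3, Z=1, W=1) weight 1/20
  (X=1, Y=4, Z=0, W=1) weight 1/25
  (X=1, Y=4, Z=1, W=1) weight 1/20
  (X=2, Y=2, Z=0, W=0) weight 2/75
  (X=2, Y=2, Z=1, W=0) weight 1/20
  … 4 more
Group by X:
  weight(X=1) = 27/100
  weight(X=2) = 23/100
Total weight = 27/100 + 23/100 = 1/2
P(X=1 | obs) = 27/100 / 1/2 = 27/50
P(X=2 | obs) = 23/100 / 1/2 = 23/50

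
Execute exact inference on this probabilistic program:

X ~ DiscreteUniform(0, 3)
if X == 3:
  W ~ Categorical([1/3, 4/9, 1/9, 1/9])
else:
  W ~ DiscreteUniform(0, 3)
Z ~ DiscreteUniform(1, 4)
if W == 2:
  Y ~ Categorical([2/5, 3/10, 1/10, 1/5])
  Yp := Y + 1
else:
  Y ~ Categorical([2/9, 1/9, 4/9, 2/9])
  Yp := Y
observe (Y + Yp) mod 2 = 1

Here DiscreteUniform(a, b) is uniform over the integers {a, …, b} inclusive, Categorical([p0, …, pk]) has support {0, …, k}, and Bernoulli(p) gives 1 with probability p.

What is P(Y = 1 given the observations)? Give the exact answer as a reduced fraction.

P(Y = 1 | obs) = 3/10

Enumerate traces; 64 have nonzero weight after conditioning:
  (X=0, W=2, Z=1, Y=0) weight 1/160
  (X=0, W=2, Z=1, Y=1) weight 3/640
  (X=0, W=2, Z=1, Y=2) weight 1/640
  (X=0, W=2, Z=1, Y=3) weight 1/320
  (X=0, W=2, Z=2, Y=0) weight 1/160
  (X=0, W=2, Z=2, Y=1) weight 3/640
  (X=0, W=2, Z=2, Y=2) weight 1/640
  (X=0, W=2, Z=2, Y=3) weight 1/320
  … 56 more
Group by Y:
  weight(Y=0) = 31/360
  weight(Y=1) = 31/480
  weight(Y=2) = 31/1440
  weight(Y=3) = 31/720
Total weight = 31/360 + 31/480 + 31/1440 + 31/720 = 31/144
P(Y=0 | obs) = 31/360 / 31/144 = 2/5
P(Y=1 | obs) = 31/480 / 31/144 = 3/10
P(Y=2 | obs) = 31/1440 / 31/144 = 1/10
P(Y=3 | obs) = 31/720 / 31/144 = 1/5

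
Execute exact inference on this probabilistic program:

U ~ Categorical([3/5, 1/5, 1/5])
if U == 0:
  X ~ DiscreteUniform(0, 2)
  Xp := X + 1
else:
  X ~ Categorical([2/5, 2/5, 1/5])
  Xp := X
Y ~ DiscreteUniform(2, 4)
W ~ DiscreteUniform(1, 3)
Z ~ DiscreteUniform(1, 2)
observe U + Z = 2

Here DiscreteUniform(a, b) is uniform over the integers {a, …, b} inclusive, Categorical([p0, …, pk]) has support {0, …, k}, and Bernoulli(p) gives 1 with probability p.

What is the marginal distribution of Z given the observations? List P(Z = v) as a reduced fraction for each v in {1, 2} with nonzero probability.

Enumerate traces; 54 have nonzero weight after conditioning:
  (U=0, X=0, Y=2, W=1, Z=2) weight 1/90
  (U=0, X=0, Y=2, W=2, Z=2) weight 1/90
  (U=0, X=0, Y=2, W=3, Z=2) weight 1/90
  (U=0, X=0, Y=3, W=1, Z=2) weight 1/90
  (U=0, X=0, Y=3, W=2, Z=2) weight 1/90
  (U=0, X=0, Y=3, W=3, Z=2) weight 1/90
  (U=0, X=0, Y=4, W=1, Z=2) weight 1/90
  (U=0, X=0, Y=4, W=2, Z=2) weight 1/90
  (U=1, X=0, Y=2, W=1, Z=1) weight 1/225
  … 45 more
Group by Z:
  weight(Z=1) = 1/10
  weight(Z=2) = 3/10
Total weight = 1/10 + 3/10 = 2/5
P(Z=1 | obs) = 1/10 / 2/5 = 1/4
P(Z=2 | obs) = 3/10 / 2/5 = 3/4

P(Z=1) = 1/4, P(Z=2) = 3/4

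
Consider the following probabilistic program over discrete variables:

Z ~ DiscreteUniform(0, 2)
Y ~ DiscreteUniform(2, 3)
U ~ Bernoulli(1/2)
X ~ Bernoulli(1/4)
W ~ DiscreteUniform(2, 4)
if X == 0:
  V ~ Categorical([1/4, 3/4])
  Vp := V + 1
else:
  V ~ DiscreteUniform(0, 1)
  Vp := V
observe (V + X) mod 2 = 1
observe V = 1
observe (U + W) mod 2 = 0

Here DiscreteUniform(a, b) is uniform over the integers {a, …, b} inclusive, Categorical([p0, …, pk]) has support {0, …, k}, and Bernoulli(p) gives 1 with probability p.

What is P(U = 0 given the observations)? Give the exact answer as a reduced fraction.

Enumerate traces; 18 have nonzero weight after conditioning:
  (Z=0, Y=2, U=0, X=0, W=2, V=1) weight 1/64
  (Z=0, Y=2, U=0, X=0, W=4, V=1) weight 1/64
  (Z=0, Y=2, U=1, X=0, W=3, V=1) weight 1/64
  (Z=0, Y=3, U=0, X=0, W=2, V=1) weight 1/64
  (Z=0, Y=3, U=0, X=0, W=4, V=1) weight 1/64
  (Z=0, Y=3, U=1, X=0, W=3, V=1) weight 1/64
  (Z=1, Y=2, U=0, X=0, W=2, V=1) weight 1/64
  (Z=1, Y=2, U=0, X=0, W=4, V=1) weight 1/64
  … 10 more
Group by U:
  weight(U=0) = 3/16
  weight(U=1) = 3/32
Total weight = 3/16 + 3/32 = 9/32
P(U=0 | obs) = 3/16 / 9/32 = 2/3
P(U=1 | obs) = 3/32 / 9/32 = 1/3

P(U = 0 | obs) = 2/3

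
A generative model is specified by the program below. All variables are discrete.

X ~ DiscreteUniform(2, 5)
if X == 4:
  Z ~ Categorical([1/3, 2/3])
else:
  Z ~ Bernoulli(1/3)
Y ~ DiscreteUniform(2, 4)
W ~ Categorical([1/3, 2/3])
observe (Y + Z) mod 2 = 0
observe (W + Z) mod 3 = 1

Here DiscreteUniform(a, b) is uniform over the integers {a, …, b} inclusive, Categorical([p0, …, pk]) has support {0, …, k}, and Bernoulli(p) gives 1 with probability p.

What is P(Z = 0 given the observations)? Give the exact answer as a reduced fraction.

Enumerate traces; 12 have nonzero weight after conditioning:
  (X=2, Z=0, Y=2, W=1) weight 1/27
  (X=2, Z=0, Y=4, W=1) weight 1/27
  (X=2, Z=1, Y=3, W=0) weight 1/108
  (X=3, Z=0, Y=2, W=1) weight 1/27
  (X=3, Z=0, Y=4, W=1) weight 1/27
  (X=3, Z=1, Y=3, W=0) weight 1/108
  (X=4, Z=0, Y=2, W=1) weight 1/54
  (X=4, Z=0, Y=4, W=1) weight 1/54
  … 4 more
Group by Z:
  weight(Z=0) = 7/27
  weight(Z=1) = 5/108
Total weight = 7/27 + 5/108 = 11/36
P(Z=0 | obs) = 7/27 / 11/36 = 28/33
P(Z=1 | obs) = 5/108 / 11/36 = 5/33

P(Z = 0 | obs) = 28/33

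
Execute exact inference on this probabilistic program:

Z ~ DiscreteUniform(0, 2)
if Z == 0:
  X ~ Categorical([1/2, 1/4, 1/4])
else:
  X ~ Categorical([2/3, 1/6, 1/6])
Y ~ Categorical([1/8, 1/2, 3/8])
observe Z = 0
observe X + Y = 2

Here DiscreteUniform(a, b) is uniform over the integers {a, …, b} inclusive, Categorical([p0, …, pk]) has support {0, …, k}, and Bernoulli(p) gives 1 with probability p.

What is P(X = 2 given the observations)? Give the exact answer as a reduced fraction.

Enumerate traces; 3 have nonzero weight after conditioning:
  (Z=0, X=0, Y=2) weight 1/16
  (Z=0, X=1, Y=1) weight 1/24
  (Z=0, X=2, Y=0) weight 1/96
Group by X:
  weight(X=0) = 1/16
  weight(X=1) = 1/24
  weight(X=2) = 1/96
Total weight = 1/16 + 1/24 + 1/96 = 11/96
P(X=0 | obs) = 1/16 / 11/96 = 6/11
P(X=1 | obs) = 1/24 / 11/96 = 4/11
P(X=2 | obs) = 1/96 / 11/96 = 1/11

P(X = 2 | obs) = 1/11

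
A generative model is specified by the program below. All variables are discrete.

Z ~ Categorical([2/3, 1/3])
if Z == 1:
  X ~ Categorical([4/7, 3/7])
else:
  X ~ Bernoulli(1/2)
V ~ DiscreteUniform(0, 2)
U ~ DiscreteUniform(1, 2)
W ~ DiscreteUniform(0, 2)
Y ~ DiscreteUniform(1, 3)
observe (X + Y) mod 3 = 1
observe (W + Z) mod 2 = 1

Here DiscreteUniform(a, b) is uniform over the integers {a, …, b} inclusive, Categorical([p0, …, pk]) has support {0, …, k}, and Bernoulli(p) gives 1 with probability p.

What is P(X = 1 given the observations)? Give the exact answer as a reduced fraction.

Enumerate traces; 36 have nonzero weight after conditioning:
  (Z=0, X=0, V=0, U=1, W=1, Y=1) weight 1/162
  (Z=0, X=0, V=0, U=2, W=1, Y=1) weight 1/162
  (Z=0, X=0, V=1, U=1, W=1, Y=1) weight 1/162
  (Z=0, X=0, V=1, U=2, W=1, Y=1) weight 1/162
  (Z=0, X=0, V=2, U=1, W=1, Y=1) weight 1/162
  (Z=0, X=0, V=2, U=2, W=1, Y=1) weight 1/162
  (Z=0, X=1, V=0, U=1, W=1, Y=3) weight 1/162
  (Z=0, X=1, V=0, U=2, W=1, Y=3) weight 1/162
  … 28 more
Group by X:
  weight(X=0) = 5/63
  weight(X=1) = 13/189
Total weight = 5/63 + 13/189 = 4/27
P(X=0 | obs) = 5/63 / 4/27 = 15/28
P(X=1 | obs) = 13/189 / 4/27 = 13/28

P(X = 1 | obs) = 13/28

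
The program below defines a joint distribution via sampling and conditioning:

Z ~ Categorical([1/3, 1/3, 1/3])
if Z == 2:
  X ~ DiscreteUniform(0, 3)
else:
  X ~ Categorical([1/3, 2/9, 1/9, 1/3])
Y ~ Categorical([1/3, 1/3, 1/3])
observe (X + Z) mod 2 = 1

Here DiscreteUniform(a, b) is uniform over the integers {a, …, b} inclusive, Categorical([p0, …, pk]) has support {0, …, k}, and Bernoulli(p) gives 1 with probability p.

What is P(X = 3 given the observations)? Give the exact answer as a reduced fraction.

P(X = 3 | obs) = 7/18

Enumerate traces; 18 have nonzero weight after conditioning:
  (Z=0, X=1, Y=0) weight 2/81
  (Z=0, X=1, Y=1) weight 2/81
  (Z=0, X=1, Y=2) weight 2/81
  (Z=0, X=3, Y=0) weight 1/27
  (Z=0, X=3, Y=1) weight 1/27
  (Z=0, X=3, Y=2) weight 1/27
  (Z=1, X=0, Y=0) weight 1/27
  (Z=1, X=0, Y=1) weight 1/27
  (Z=1, X=2, Y=0) weight 1/81
  … 9 more
Group by X:
  weight(X=0) = 1/9
  weight(X=1) = 17/108
  weight(X=2) = 1/27
  weight(X=3) = 7/36
Total weight = 1/9 + 17/108 + 1/27 + 7/36 = 1/2
P(X=0 | obs) = 1/9 / 1/2 = 2/9
P(X=1 | obs) = 17/108 / 1/2 = 17/54
P(X=2 | obs) = 1/27 / 1/2 = 2/27
P(X=3 | obs) = 7/36 / 1/2 = 7/18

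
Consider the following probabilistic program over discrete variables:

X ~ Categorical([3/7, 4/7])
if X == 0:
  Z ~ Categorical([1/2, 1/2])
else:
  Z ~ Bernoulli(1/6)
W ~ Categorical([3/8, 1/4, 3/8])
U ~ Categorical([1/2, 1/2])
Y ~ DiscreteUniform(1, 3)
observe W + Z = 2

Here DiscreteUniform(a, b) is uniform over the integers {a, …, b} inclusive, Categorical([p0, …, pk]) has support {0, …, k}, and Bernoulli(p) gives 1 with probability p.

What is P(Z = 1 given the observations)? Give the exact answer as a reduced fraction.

P(Z = 1 | obs) = 26/113

Enumerate traces; 24 have nonzero weight after conditioning:
  (X=0, Z=0, W=2, U=0, Y=1) weight 3/224
  (X=0, Z=0, W=2, U=0, Y=2) weight 3/224
  (X=0, Z=0, W=2, U=0, Y=3) weight 3/224
  (X=0, Z=0, W=2, U=1, Y=1) weight 3/224
  (X=0, Z=0, W=2, U=1, Y=2) weight 3/224
  (X=0, Z=0, W=2, U=1, Y=3) weight 3/224
  (X=0, Z=1, W=1, U=0, Y=1) weight 1/112
  (X=0, Z=1, W=1, U=0, Y=2) weight 1/112
  … 16 more
Group by Z:
  weight(Z=0) = 29/112
  weight(Z=1) = 13/168
Total weight = 29/112 + 13/168 = 113/336
P(Z=0 | obs) = 29/112 / 113/336 = 87/113
P(Z=1 | obs) = 13/168 / 113/336 = 26/113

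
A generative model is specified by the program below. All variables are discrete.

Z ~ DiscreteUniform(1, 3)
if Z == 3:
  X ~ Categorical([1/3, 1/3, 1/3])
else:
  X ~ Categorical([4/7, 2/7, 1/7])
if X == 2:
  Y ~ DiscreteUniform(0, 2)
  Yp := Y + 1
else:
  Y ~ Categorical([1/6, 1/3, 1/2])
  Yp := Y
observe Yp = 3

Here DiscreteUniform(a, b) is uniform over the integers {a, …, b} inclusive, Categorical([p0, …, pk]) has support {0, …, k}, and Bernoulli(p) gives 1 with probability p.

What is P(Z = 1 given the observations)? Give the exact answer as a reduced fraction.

P(Z = 1 | obs) = 3/13

Enumerate traces; 3 have nonzero weight after conditioning:
  (Z=1, X=2, Y=2) weight 1/63
  (Z=2, X=2, Y=2) weight 1/63
  (Z=3, X=2, Y=2) weight 1/27
Group by Z:
  weight(Z=1) = 1/63
  weight(Z=2) = 1/63
  weight(Z=3) = 1/27
Total weight = 1/63 + 1/63 + 1/27 = 13/189
P(Z=1 | obs) = 1/63 / 13/189 = 3/13
P(Z=2 | obs) = 1/63 / 13/189 = 3/13
P(Z=3 | obs) = 1/27 / 13/189 = 7/13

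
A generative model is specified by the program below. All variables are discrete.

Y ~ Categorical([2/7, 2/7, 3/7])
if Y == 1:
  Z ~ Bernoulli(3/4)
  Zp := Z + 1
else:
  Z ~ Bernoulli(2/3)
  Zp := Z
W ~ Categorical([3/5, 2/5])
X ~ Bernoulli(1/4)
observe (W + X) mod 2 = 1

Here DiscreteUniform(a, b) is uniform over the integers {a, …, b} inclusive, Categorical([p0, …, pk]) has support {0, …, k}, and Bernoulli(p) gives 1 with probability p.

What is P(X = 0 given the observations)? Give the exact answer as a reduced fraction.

P(X = 0 | obs) = 2/3

Enumerate traces; 12 have nonzero weight after conditioning:
  (Y=0, Z=0, W=0, X=1) weight 1/70
  (Y=0, Z=0, W=1, X=0) weight 1/35
  (Y=0, Z=1, W=0, X=1) weight 1/35
  (Y=0, Z=1, W=1, X=0) weight 2/35
  (Y=1, Z=0, W=0, X=1) weight 3/280
  (Y=1, Z=0, W=1, X=0) weight 3/140
  (Y=1, Z=1, W=0, X=1) weight 9/280
  (Y=1, Z=1, W=1, X=0) weight 9/140
  … 4 more
Group by X:
  weight(X=0) = 3/10
  weight(X=1) = 3/20
Total weight = 3/10 + 3/20 = 9/20
P(X=0 | obs) = 3/10 / 9/20 = 2/3
P(X=1 | obs) = 3/20 / 9/20 = 1/3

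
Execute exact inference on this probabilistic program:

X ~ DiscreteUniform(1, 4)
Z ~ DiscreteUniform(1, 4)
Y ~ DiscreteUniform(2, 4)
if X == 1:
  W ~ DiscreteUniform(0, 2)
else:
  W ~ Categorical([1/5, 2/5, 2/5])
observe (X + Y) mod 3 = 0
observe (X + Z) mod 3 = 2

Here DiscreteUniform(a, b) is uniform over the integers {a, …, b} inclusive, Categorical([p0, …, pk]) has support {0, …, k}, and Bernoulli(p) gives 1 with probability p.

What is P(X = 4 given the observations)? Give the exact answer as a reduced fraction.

P(X = 4 | obs) = 1/3

Enumerate traces; 18 have nonzero weight after conditioning:
  (X=1, Z=1, Y=2, W=0) weight 1/144
  (X=1, Z=1, Y=2, W=1) weight 1/144
  (X=1, Z=1, Y=2, W=2) weight 1/144
  (X=1, Z=4, Y=2, W=0) weight 1/144
  (X=1, Z=4, Y=2, W=1) weight 1/144
  (X=1, Z=4, Y=2, W=2) weight 1/144
  (X=2, Z=3, Y=4, W=0) weight 1/240
  (X=2, Z=3, Y=4, W=1) weight 1/120
  (X=3, Z=2, Y=3, W=0) weight 1/240
  (X=4, Z=1, Y=2, W=0) weight 1/240
  … 8 more
Group by X:
  weight(X=1) = 1/24
  weight(X=2) = 1/48
  weight(X=3) = 1/48
  weight(X=4) = 1/24
Total weight = 1/24 + 1/48 + 1/48 + 1/24 = 1/8
P(X=1 | obs) = 1/24 / 1/8 = 1/3
P(X=2 | obs) = 1/48 / 1/8 = 1/6
P(X=3 | obs) = 1/48 / 1/8 = 1/6
P(X=4 | obs) = 1/24 / 1/8 = 1/3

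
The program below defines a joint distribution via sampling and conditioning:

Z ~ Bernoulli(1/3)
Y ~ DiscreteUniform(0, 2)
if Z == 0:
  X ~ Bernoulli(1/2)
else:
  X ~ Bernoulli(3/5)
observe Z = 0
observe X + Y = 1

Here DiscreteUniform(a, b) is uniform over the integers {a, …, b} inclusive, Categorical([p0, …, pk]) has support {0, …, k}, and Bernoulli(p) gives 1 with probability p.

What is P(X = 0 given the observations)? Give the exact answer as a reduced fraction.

P(X = 0 | obs) = 1/2

Enumerate traces; 2 have nonzero weight after conditioning:
  (Z=0, Y=0, X=1) weight 1/9
  (Z=0, Y=1, X=0) weight 1/9
Group by X:
  weight(X=0) = 1/9
  weight(X=1) = 1/9
Total weight = 1/9 + 1/9 = 2/9
P(X=0 | obs) = 1/9 / 2/9 = 1/2
P(X=1 | obs) = 1/9 / 2/9 = 1/2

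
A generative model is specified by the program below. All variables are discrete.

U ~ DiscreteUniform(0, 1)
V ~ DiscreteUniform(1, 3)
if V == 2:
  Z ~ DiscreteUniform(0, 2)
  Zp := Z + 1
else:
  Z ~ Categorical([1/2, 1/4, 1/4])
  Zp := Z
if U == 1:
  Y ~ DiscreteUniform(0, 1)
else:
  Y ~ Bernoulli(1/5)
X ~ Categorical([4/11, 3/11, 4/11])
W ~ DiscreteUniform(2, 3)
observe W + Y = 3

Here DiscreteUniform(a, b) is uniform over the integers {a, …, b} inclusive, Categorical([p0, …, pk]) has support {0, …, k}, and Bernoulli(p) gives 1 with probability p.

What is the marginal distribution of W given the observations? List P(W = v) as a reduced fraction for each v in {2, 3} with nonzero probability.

Enumerate traces; 108 have nonzero weight after conditioning:
  (U=0, V=1, Z=0, Y=0, X=0, W=3) weight 2/165
  (U=0, V=1, Z=0, Y=0, X=1, W=3) weight 1/110
  (U=0, V=1, Z=0, Y=0, X=2, W=3) weight 2/165
  (U=0, V=1, Z=0, Y=1, X=0, W=2) weight 1/330
  (U=0, V=1, Z=0, Y=1, X=1, W=2) weight 1/440
  (U=0, V=1, Z=0, Y=1, X=2, W=2) weight 1/330
  (U=0, V=1, Z=1, Y=0, X=0, W=3) weight 1/165
  (U=0, V=1, Z=1, Y=0, X=1, W=3) weight 1/220
  … 100 more
Group by W:
  weight(W=2) = 7/40
  weight(W=3) = 13/40
Total weight = 7/40 + 13/40 = 1/2
P(W=2 | obs) = 7/40 / 1/2 = 7/20
P(W=3 | obs) = 13/40 / 1/2 = 13/20

P(W=2) = 7/20, P(W=3) = 13/20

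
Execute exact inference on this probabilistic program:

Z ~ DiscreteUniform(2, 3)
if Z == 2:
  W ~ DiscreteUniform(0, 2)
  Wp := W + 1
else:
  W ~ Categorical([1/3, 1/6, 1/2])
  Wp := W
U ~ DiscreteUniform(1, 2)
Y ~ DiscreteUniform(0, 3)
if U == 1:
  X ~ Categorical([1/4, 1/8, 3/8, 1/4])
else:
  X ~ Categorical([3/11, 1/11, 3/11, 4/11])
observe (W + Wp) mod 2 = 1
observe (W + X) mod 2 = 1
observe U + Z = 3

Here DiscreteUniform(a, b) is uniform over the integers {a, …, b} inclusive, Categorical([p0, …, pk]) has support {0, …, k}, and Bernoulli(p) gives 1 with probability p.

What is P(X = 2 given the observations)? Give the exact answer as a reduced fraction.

P(X = 2 | obs) = 3/11

Enumerate traces; 24 have nonzero weight after conditioning:
  (Z=2, W=0, U=1, Y=0, X=1) weight 1/384
  (Z=2, W=0, U=1, Y=0, X=3) weight 1/192
  (Z=2, W=0, U=1, Y=1, X=1) weight 1/384
  (Z=2, W=0, U=1, Y=1, X=3) weight 1/192
  (Z=2, W=0, U=1, Y=2, X=1) weight 1/384
  (Z=2, W=0, U=1, Y=2, X=3) weight 1/192
  (Z=2, W=0, U=1, Y=3, X=1) weight 1/384
  (Z=2, W=0, U=1, Y=3, X=3) weight 1/192
  (Z=2, W=1, U=1, Y=0, X=0) weight 1/192
  (Z=2, W=1, U=1, Y=0, X=2) weight 1/128
  … 14 more
Group by X:
  weight(X=0) = 1/48
  weight(X=1) = 1/48
  weight(X=2) = 1/32
  weight(X=3) = 1/24
Total weight = 1/48 + 1/48 + 1/32 + 1/24 = 11/96
P(X=0 | obs) = 1/48 / 11/96 = 2/11
P(X=1 | obs) = 1/48 / 11/96 = 2/11
P(X=2 | obs) = 1/32 / 11/96 = 3/11
P(X=3 | obs) = 1/24 / 11/96 = 4/11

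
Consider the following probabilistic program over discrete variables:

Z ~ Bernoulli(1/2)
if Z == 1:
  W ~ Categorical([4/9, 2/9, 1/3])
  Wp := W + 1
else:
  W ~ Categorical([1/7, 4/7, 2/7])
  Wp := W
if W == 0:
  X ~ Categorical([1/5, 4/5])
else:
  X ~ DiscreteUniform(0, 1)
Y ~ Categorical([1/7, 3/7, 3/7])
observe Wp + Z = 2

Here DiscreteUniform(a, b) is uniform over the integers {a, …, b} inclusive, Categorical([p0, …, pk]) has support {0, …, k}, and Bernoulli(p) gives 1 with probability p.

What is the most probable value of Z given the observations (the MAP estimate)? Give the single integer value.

Enumerate traces; 12 have nonzero weight after conditioning:
  (Z=0, W=2, X=0, Y=0) weight 1/98
  (Z=0, W=2, X=0, Y=1) weight 3/98
  (Z=0, W=2, X=0, Y=2) weight 3/98
  (Z=0, W=2, X=1, Y=0) weight 1/98
  (Z=0, W=2, X=1, Y=1) weight 3/98
  (Z=0, W=2, X=1, Y=2) weight 3/98
  (Z=1, W=0, X=0, Y=0) weight 2/315
  (Z=1, W=0, X=0, Y=1) weight 2/105
  … 4 more
Group by Z:
  weight(Z=0) = 1/7
  weight(Z=1) = 2/9
Total weight = 1/7 + 2/9 = 23/63
P(Z=0 | obs) = 1/7 / 23/63 = 9/23
P(Z=1 | obs) = 2/9 / 23/63 = 14/23
argmax = 1

argmax_v P(Z = v | obs) = 1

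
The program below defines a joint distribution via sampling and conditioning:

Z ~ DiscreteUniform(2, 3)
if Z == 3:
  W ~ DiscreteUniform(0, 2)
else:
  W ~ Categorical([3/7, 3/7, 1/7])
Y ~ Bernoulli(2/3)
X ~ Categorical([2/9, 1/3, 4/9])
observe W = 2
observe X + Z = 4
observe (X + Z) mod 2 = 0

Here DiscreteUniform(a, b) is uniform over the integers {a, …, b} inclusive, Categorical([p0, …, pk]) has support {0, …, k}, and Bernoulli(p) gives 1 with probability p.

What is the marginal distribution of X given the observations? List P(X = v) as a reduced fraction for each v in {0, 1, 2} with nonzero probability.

Enumerate traces; 4 have nonzero weight after conditioning:
  (Z=2, W=2, Y=0, X=2) weight 2/189
  (Z=2, W=2, Y=1, X=2) weight 4/189
  (Z=3, W=2, Y=0, X=1) weight 1/54
  (Z=3, W=2, Y=1, X=1) weight 1/27
Group by X:
  weight(X=1) = 1/18
  weight(X=2) = 2/63
Total weight = 1/18 + 2/63 = 11/126
P(X=1 | obs) = 1/18 / 11/126 = 7/11
P(X=2 | obs) = 2/63 / 11/126 = 4/11

P(X=1) = 7/11, P(X=2) = 4/11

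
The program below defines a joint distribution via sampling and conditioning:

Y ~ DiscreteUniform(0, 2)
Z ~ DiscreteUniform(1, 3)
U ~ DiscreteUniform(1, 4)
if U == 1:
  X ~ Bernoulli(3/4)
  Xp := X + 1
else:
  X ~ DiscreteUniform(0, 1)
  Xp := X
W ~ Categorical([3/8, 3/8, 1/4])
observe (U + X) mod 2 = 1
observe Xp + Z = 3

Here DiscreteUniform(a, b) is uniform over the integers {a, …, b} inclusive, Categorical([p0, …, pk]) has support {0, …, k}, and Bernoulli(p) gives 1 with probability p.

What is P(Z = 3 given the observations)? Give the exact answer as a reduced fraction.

Enumerate traces; 36 have nonzero weight after conditioning:
  (Y=0, Z=2, U=1, X=0, W=0) weight 1/384
  (Y=0, Z=2, U=1, X=0, W=1) weight 1/384
  (Y=0, Z=2, U=1, X=0, W=2) weight 1/576
  (Y=0, Z=2, U=2, X=1, W=0) weight 1/192
  (Y=0, Z=2, U=2, X=1, W=1) weight 1/192
  (Y=0, Z=2, U=2, X=1, W=2) weight 1/288
  (Y=0, Z=2, U=4, X=1, W=0) weight 1/192
  (Y=0, Z=2, U=4, X=1, W=1) weight 1/192
  (Y=0, Z=3, U=3, X=0, W=0) weight 1/192
  … 27 more
Group by Z:
  weight(Z=2) = 5/48
  weight(Z=3) = 1/24
Total weight = 5/48 + 1/24 = 7/48
P(Z=2 | obs) = 5/48 / 7/48 = 5/7
P(Z=3 | obs) = 1/24 / 7/48 = 2/7

P(Z = 3 | obs) = 2/7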